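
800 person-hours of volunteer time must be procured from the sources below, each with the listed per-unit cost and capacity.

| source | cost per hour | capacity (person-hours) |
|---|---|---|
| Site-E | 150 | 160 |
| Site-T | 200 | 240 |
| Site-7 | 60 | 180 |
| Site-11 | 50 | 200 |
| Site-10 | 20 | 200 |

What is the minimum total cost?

60800

Use sources in increasing cost order.
Site-10 (20): use full 200 — 600 person-hours to go.
Site-11 (50): use full 200 — 400 person-hours to go.
Take 180 from Site-7 at 60 — need 220 more.
Site-E at 150: take all 160 person-hours — 60 still needed.
Site-T (200): take the remaining 60 — done.
Cost = 200×20 + 200×50 + 180×60 + 160×150 + 60×200 = 60800.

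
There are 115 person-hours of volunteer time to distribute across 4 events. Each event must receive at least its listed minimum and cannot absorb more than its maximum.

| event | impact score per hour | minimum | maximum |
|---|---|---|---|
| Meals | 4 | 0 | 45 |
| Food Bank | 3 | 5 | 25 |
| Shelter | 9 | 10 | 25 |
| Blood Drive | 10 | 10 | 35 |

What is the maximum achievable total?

Meeting every minimum uses 0+5+10+10 = 25 person-hours, leaving 90.
Order the events by impact score per hour: Blood Drive 10 > Shelter 9 > Meals 4 > Food Bank 3.
Blood Drive takes 25 more to reach its cap of 35 → 65 left.
Give Shelter 15 more to hit its cap of 25 → 50 left.
Meals takes 45 more to reach its cap of 45 → 5 left.
Only 5 left; Food Bank takes them to reach 10.
Total = 4×45 + 3×10 + 9×25 + 10×35 = 785.

785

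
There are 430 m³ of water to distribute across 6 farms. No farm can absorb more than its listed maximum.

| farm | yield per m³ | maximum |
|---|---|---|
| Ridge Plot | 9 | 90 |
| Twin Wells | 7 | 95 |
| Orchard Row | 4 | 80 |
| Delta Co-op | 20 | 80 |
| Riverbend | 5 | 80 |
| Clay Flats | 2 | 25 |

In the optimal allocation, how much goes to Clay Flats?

Highest yield per m³ first: Delta Co-op 20 > Ridge Plot 9 > Twin Wells 7 > Riverbend 5 > Orchard Row 4 > Clay Flats 2.
Delta Co-op: +80 to 80 (cap) — 350 left.
Ridge Plot takes 90 to reach its cap of 90 — 260 left.
Twin Wells: +95 to 95 (cap) — 165 left.
Riverbend: +80 to 80 (cap) — 85 left.
Orchard Row takes 80 to reach its cap of 80 — 5 left.
Clay Flats has room for 25 but only 5 remain, so it gets 5.

5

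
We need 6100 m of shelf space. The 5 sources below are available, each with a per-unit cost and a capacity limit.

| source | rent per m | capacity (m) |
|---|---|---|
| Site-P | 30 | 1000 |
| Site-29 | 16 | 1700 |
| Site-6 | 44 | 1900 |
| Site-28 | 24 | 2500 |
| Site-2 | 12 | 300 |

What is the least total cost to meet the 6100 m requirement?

Use sources in increasing cost order.
Take 300 from Site-2 at 12 ; need 5800 more.
Take 1700 from Site-29 at 16 ; need 4100 more.
Site-28 at 24: take all 2500 m ; 1600 still needed.
Take 1000 from Site-P at 30 ; need 600 more.
Take 600 from Site-6 at 44 to finish.
Cost = 300×12 + 1700×16 + 2500×24 + 1000×30 + 600×44 = 147200.

147200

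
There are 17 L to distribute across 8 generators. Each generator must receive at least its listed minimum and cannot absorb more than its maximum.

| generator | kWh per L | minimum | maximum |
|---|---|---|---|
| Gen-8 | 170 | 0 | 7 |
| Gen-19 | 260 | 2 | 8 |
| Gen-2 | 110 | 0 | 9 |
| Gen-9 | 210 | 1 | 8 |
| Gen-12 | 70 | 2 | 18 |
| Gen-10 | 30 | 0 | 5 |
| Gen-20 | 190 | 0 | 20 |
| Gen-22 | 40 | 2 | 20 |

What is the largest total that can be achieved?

3350

Meeting every minimum uses 0+2+0+1+2+0+0+2 = 7 L, leaving 10.
Rank by kWh per L: Gen-19 260 > Gen-9 210 > Gen-20 190 > Gen-8 170 > Gen-2 110 > Gen-12 70 > Gen-22 40 > Gen-10 30.
Give Gen-19 6 more to hit its cap of 8 — 4 left.
Only 4 left; Gen-9 takes them to reach 5.
Total = 260×8 + 210×5 + 70×2 + 40×2 = 3350.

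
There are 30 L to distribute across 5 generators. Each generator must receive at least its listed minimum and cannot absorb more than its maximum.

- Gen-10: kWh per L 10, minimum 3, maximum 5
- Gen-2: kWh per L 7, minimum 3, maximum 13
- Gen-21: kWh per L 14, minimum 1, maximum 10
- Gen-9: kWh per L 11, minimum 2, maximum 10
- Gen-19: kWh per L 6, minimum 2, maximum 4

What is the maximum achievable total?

Meeting every minimum uses 3+3+1+2+2 = 11 L, leaving 19.
Order the generators by kWh per L: Gen-21 14 > Gen-9 11 > Gen-10 10 > Gen-2 7 > Gen-19 6.
Gen-21 takes 9 more to reach its cap of 10 → 10 left.
Give Gen-9 8 more to hit its cap of 10 → 2 left.
Gen-10 takes 2 more to reach its cap of 5 → 0 left.
Total = 10×5 + 7×3 + 14×10 + 11×10 + 6×2 = 333.

333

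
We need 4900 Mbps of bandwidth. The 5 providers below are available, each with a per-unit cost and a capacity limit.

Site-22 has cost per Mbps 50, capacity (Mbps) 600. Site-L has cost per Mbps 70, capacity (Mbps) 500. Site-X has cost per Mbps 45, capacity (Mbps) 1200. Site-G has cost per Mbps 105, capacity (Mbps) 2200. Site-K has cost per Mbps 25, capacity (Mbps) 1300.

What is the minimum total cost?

Fill from the cheapest provider first.
Site-K (25): use full 1300 — 3600 Mbps to go.
Site-X (45): use full 1200 — 2400 Mbps to go.
Site-22 (50): use full 600 — 1800 Mbps to go.
Take 500 from Site-L at 70 — need 1300 more.
Take 1300 from Site-G at 105 to finish.
Cost = 1300×25 + 1200×45 + 600×50 + 500×70 + 1300×105 = 288000.

288000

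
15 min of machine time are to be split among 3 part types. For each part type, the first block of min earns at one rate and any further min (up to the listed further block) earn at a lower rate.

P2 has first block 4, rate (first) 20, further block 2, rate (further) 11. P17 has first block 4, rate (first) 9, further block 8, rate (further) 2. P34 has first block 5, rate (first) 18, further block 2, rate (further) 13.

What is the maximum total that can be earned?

236

Treat each block as its own option and order by rate: P2/T1 20 > P34/T1 18 > P34/T2 13 > P2/T2 11 > P17/T1 9 > P17/T2 2.
P2 T1 at 20: fill all 4 ; 11 left.
P34/T1 (18): +5 ; 6 left.
P34/T2 (13): +2 ; 4 left.
P2/T2 (11): +2 ; 2 left.
P17/T1: +2 of 4 at 9; pool empty.
Total = 20×4 + 18×5 + 13×2 + 11×2 + 9×2 = 236.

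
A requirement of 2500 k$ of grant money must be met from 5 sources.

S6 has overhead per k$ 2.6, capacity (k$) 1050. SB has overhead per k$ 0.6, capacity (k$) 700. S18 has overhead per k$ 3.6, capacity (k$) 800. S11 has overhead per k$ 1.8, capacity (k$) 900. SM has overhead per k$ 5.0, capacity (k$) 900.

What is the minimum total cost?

Cheapest first:
SB at 0.6: take all 700 k$ → 1800 still needed.
S11 at 1.8: take all 900 k$ → 900 still needed.
S6 at 2.6: take 900 of its 1050 → requirement met.
S18, SM: unused.
Cost = 700×0.6 + 900×1.8 + 900×2.6 = 4380.

4380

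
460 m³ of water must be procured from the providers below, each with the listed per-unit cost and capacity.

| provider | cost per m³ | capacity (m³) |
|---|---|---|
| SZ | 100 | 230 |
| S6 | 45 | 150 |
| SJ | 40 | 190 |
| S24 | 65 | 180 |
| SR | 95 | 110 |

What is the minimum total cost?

Cheapest first:
SJ at 40: take all 190 m³ → 270 still needed.
S6 at 45: take all 150 m³ → 120 still needed.
S24 at 65: take 120 of its 180 → requirement met.
SR, SZ: unused.
Cost = 190×40 + 150×45 + 120×65 = 22150.

22150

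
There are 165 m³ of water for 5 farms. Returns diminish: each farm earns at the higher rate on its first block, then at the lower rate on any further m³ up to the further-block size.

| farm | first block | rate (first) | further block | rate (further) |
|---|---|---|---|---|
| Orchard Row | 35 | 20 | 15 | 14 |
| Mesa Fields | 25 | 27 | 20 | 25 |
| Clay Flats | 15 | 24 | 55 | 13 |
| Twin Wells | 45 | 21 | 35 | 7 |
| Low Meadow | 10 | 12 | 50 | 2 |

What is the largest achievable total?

3520

Rank every tier by rate: Mesa Fields/tier1 27 > Mesa Fields/tier2 25 > Clay Flats/tier1 24 > Twin Wells/tier1 21 > Orchard Row/tier1 20 > Orchard Row/tier2 14 > Clay Flats/tier2 13 > Low Meadow/tier1 12 > Twin Wells/tier2 7 > Low Meadow/tier2 2.
Fill Mesa Fields tier1 block (25 at 27) → 140 left.
Fill Mesa Fields tier2 block (20 at 25) → 120 left.
Clay Flats/tier1 (24): +15 → 105 left.
Twin Wells tier1 at 21: fill all 45 → 60 left.
Orchard Row/tier1 (20): +35 → 25 left.
Orchard Row/tier2 (14): +15 → 10 left.
Clay Flats/tier2: +10 of 55 at 13; pool empty.
Total = 27×25 + 25×20 + 24×15 + 21×45 + 20×35 + 14×15 + 13×10 = 3520.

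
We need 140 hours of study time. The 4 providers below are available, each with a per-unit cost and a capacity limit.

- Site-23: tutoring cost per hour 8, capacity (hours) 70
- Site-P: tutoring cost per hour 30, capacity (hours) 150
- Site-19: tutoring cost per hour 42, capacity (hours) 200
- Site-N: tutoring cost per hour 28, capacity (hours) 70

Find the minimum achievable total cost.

2520

Cheapest first:
Site-23 at 8: take all 70 hours → 70 still needed.
Take 70 from Site-N at 28 → need 0 more.
Site-P, Site-19: unused.
Cost = 70×8 + 70×28 = 2520.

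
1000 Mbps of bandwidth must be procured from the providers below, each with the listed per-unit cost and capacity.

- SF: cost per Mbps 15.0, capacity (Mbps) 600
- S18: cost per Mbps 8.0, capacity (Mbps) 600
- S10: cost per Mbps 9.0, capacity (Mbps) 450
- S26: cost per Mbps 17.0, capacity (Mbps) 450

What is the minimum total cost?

8400

Fill from the cheapest provider first.
S18 at 8.0: take all 600 Mbps → 400 still needed.
S10 (9.0): take the remaining 400 → done.
SF, S26: unused.
Cost = 600×8.0 + 400×9.0 = 8400.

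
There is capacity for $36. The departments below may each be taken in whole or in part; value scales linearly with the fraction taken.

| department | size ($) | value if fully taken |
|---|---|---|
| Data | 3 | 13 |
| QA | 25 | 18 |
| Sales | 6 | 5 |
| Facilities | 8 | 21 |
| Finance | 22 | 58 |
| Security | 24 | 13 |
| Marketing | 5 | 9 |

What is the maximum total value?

97.4

Rank by value-to-size ratio: Data 13/3≈4.33, Finance 58/22≈2.64, Facilities 21/8≈2.62, Marketing 9/5≈1.8, Sales 5/6≈0.833, QA 18/25≈0.72, Security 13/24≈0.542.
Take all of Data (3 $, value 13) ; 33 $ left.
Take all of Finance (22 $, value 58) ; 11 $ left.
Take all of Facilities (8 $, value 21) ; 3 $ left.
3 $ left: a 3/5 share of Marketing gives 9×3/5 = 5.4.
Total value = 97.4.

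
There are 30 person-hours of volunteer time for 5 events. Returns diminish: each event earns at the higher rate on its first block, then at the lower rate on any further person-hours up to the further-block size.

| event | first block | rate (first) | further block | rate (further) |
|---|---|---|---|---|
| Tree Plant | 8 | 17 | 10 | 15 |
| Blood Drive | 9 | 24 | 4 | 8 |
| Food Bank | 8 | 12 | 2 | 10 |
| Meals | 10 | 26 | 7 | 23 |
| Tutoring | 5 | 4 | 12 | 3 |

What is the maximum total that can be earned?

Rank every tier by rate: Meals/T1 26 > Blood Drive/T1 24 > Meals/T2 23 > Tree Plant/T1 17 > Tree Plant/T2 15 > Food Bank/T1 12 > Food Bank/T2 10 > Blood Drive/T2 8 > Tutoring/T1 4 > Tutoring/T2 3.
Fill Meals T1 block (10 at 26) → 20 left.
Fill Blood Drive T1 block (9 at 24) → 11 left.
Meals T2 at 23: fill all 7 → 4 left.
Tree Plant/T1: +4 of 8 at 17; pool empty.
Total = 26×10 + 24×9 + 23×7 + 17×4 = 705.

705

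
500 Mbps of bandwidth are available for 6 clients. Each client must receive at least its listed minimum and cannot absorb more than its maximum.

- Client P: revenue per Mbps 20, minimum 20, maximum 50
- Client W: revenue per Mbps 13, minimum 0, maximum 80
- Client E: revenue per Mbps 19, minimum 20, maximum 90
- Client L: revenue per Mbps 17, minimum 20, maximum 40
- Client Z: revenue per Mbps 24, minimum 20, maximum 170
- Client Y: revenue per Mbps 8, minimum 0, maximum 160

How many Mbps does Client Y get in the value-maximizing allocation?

70

Meeting every minimum uses 20+0+20+20+20+0 = 80 Mbps, leaving 420.
Highest revenue per Mbps first: Client Z 24 > Client P 20 > Client E 19 > Client L 17 > Client W 13 > Client Y 8.
Give Client Z 150 more to hit its cap of 170 → 270 left.
Client P: +30 to 50 (cap) → 240 left.
Client E: +70 to 90 (cap) → 170 left.
Client L: +20 to 40 (cap) → 150 left.
Give Client W 80 more to hit its cap of 80 → 70 left.
Only 70 left; Client Y takes them to reach 70.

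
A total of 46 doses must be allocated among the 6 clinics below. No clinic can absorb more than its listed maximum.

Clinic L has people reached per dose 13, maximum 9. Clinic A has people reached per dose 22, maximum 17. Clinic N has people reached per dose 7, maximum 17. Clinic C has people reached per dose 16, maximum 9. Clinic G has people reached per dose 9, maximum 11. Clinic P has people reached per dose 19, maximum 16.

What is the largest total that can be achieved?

874

Highest people reached per dose first: Clinic A 22 > Clinic P 19 > Clinic C 16 > Clinic L 13 > Clinic G 9 > Clinic N 7.
Give Clinic A 17 to hit its cap of 17 ; 29 left.
Clinic P: +16 to 16 (cap) ; 13 left.
Give Clinic C 9 to hit its cap of 9 ; 4 left.
Clinic L has room for 9 but only 4 remain, so it gets 4.
Total = 13×4 + 22×17 + 16×9 + 19×16 = 874.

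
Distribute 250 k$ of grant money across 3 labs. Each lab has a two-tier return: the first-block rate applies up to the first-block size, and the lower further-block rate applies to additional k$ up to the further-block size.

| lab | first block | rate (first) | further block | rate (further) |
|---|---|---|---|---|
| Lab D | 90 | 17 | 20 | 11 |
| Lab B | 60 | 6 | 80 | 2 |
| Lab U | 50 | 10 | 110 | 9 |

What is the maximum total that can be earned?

3060

Order all 6 blocks by rate: Lab D/first 17 > Lab D/second 11 > Lab U/first 10 > Lab U/second 9 > Lab B/first 6 > Lab B/second 2.
Lab D/first (17): +90 ; 160 left.
Fill Lab D second block (20 at 11) ; 140 left.
Lab U/first (10): +50 ; 90 left.
Lab U/second: +90 of 110 at 9; pool empty.
Total = 17×90 + 11×20 + 10×50 + 9×90 = 3060.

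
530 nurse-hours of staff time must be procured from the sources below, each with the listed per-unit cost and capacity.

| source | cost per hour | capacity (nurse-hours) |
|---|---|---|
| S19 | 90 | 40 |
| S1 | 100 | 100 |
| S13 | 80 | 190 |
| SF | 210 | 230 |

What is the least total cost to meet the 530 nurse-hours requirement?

70800

Fill from the cheapest source first.
S13 at 80: take all 190 nurse-hours ; 340 still needed.
Take 40 from S19 at 90 ; need 300 more.
S1 at 100: take all 100 nurse-hours ; 200 still needed.
Take 200 from SF at 210 to finish.
Cost = 190×80 + 40×90 + 100×100 + 200×210 = 70800.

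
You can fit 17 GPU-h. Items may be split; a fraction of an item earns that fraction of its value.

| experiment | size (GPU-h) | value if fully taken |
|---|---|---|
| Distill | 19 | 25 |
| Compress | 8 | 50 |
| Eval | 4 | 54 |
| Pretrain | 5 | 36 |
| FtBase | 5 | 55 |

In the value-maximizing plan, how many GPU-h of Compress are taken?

3

Sort by value density: Eval 54/4≈13.5, FtBase 55/5≈11, Pretrain 36/5≈7.2, Compress 50/8≈6.25, Distill 25/19≈1.32.
Eval: take in full, 4 GPU-h for value 54 → 13 left.
Take all of FtBase (5 GPU-h, value 55) → 8 GPU-h left.
Pretrain: take in full, 5 GPU-h for value 36 → 3 left.
Only 3 GPU-h remain; take 3/8 of Compress for value 50×3/8 = 18.75.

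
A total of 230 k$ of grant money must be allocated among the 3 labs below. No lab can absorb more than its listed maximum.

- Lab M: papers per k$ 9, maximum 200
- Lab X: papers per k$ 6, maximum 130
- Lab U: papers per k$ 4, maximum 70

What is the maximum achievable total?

Highest papers per k$ first: Lab M 9 > Lab X 6 > Lab U 4.
Give Lab M 200 to hit its cap of 200 → 30 left.
Lab X has room for 130 but only 30 remain, so it gets 30.
Total = 9×200 + 6×30 = 1980.

1980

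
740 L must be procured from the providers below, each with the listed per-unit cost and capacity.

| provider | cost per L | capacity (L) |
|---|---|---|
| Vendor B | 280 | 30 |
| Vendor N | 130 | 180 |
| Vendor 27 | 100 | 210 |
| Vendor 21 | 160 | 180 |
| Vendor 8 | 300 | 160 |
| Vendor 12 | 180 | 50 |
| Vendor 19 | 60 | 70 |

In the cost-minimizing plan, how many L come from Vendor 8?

20

Use providers in increasing cost order.
Vendor 19 (60): use full 70 ; 670 L to go.
Take 210 from Vendor 27 at 100 ; need 460 more.
Vendor N (130): use full 180 ; 280 L to go.
Vendor 21 at 160: take all 180 L ; 100 still needed.
Vendor 12 (180): use full 50 ; 50 L to go.
Vendor B at 280: take all 30 L ; 20 still needed.
Vendor 8 at 300: take 20 of its 160 ; requirement met.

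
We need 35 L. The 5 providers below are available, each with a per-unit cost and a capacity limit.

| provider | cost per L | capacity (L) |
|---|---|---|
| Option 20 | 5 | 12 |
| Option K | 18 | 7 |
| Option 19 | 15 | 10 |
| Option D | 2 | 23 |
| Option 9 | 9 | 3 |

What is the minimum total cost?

106

Cheapest first:
Take 23 from Option D at 2 → need 12 more.
Option 20 at 5: take all 12 L → 0 still needed.
Option 9, Option 19, Option K: unused.
Cost = 23×2 + 12×5 = 106.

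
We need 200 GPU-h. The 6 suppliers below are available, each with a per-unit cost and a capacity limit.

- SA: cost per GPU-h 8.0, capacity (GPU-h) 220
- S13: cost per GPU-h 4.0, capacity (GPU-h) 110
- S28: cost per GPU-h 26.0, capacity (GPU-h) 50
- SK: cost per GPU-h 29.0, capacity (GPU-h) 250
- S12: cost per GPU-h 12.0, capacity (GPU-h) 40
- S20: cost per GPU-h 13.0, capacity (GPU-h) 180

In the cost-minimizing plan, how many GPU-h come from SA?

90

Use suppliers in increasing cost order.
S13 (4.0): use full 110 ; 90 GPU-h to go.
SA at 8.0: take 90 of its 220 ; requirement met.
S12, S20, S28, SK: unused.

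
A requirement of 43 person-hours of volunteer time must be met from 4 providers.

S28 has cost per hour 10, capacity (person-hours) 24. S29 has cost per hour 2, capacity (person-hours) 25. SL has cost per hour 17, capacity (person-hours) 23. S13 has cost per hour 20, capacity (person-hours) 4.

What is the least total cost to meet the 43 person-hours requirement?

Cheapest first:
S29 at 2: take all 25 person-hours — 18 still needed.
S28 (10): take the remaining 18 — done.
SL, S13: unused.
Cost = 25×2 + 18×10 = 230.

230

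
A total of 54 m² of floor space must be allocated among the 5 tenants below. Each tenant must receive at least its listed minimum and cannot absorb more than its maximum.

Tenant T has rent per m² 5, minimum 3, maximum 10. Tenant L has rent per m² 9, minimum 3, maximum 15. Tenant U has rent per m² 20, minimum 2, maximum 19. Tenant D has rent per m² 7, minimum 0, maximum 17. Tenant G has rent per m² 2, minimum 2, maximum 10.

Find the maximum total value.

Meeting every minimum uses 3+3+2+0+2 = 10 m², leaving 44.
Highest rent per m² first: Tenant U 20 > Tenant L 9 > Tenant D 7 > Tenant T 5 > Tenant G 2.
Tenant U takes 17 more to reach its cap of 19 → 27 left.
Tenant L: +12 to 15 (cap) → 15 left.
Only 15 left; Tenant D takes them to reach 15.
Total = 5×3 + 9×15 + 20×19 + 7×15 + 2×2 = 639.

639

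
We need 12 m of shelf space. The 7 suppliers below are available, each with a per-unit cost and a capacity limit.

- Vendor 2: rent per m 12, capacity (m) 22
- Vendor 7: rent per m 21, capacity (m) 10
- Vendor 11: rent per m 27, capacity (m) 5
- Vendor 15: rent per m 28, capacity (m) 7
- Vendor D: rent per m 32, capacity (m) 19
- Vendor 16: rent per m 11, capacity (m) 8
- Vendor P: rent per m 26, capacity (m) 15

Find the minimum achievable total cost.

Use suppliers in increasing cost order.
Vendor 16 at 11: take all 8 m ; 4 still needed.
Vendor 2 (12): take the remaining 4 ; done.
Vendor 7, Vendor P, Vendor 11, Vendor 15, Vendor D: unused.
Cost = 8×11 + 4×12 = 136.

136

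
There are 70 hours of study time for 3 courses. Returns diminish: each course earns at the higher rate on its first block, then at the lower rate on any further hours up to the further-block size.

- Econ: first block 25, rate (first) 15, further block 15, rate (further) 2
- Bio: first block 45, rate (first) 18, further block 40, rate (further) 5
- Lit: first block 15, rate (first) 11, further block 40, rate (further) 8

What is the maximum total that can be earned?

1185

Order all 6 blocks by rate: Bio/T1 18 > Econ/T1 15 > Lit/T1 11 > Lit/T2 8 > Bio/T2 5 > Econ/T2 2.
Fill Bio T1 block (45 at 18) — 25 left.
Econ T1 at 15: fill all 25 — 0 left.
Total = 18×45 + 15×25 = 1185.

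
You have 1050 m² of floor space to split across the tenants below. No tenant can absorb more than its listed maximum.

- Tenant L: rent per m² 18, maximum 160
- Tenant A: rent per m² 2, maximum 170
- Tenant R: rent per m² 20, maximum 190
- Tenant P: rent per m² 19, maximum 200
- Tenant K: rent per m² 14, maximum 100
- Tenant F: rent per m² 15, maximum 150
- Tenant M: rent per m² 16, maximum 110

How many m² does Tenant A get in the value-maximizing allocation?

Order the tenants by rent per m²: Tenant R 20 > Tenant P 19 > Tenant L 18 > Tenant M 16 > Tenant F 15 > Tenant K 14 > Tenant A 2.
Give Tenant R 190 to hit its cap of 190 → 860 left.
Give Tenant P 200 to hit its cap of 200 → 660 left.
Tenant L takes 160 to reach its cap of 160 → 500 left.
Tenant M: +110 to 110 (cap) → 390 left.
Tenant F: +150 to 150 (cap) → 240 left.
Tenant K: +100 to 100 (cap) → 140 left.
Only 140 left; Tenant A takes them to reach 140.

140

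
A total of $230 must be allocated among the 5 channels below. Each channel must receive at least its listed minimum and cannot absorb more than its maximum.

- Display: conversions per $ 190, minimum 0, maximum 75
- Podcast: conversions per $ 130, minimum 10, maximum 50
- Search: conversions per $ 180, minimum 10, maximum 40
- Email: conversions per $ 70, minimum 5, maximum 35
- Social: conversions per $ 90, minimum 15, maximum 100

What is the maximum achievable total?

Meeting every minimum uses 0+10+10+5+15 = 40 $, leaving 190.
Order the channels by conversions per $: Display 190 > Search 180 > Podcast 130 > Social 90 > Email 70.
Give Display 75 more to hit its cap of 75 — 115 left.
Search takes 30 more to reach its cap of 40 — 85 left.
Podcast takes 40 more to reach its cap of 50 — 45 left.
Social: +45 (room for 85) → 60. Pool exhausted.
Total = 190×75 + 130×50 + 180×40 + 70×5 + 90×60 = 33700.

33700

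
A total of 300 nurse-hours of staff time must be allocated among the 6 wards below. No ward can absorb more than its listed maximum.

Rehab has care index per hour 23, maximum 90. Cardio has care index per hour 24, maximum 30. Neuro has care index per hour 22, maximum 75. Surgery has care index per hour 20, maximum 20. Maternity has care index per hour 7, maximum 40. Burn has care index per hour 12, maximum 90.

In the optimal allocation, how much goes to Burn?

85

Order the wards by care index per hour: Cardio 24 > Rehab 23 > Neuro 22 > Surgery 20 > Burn 12 > Maternity 7.
Cardio takes 30 to reach its cap of 30 ; 270 left.
Rehab: +90 to 90 (cap) ; 180 left.
Neuro takes 75 to reach its cap of 75 ; 105 left.
Give Surgery 20 to hit its cap of 20 ; 85 left.
Burn: +85 (room for 90) → 85. Pool exhausted.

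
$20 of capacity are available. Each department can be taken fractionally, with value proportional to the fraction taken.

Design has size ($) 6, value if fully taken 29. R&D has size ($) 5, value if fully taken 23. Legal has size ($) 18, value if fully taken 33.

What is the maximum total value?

68.5

Best value per unit of size first: Design 29/6≈4.83, R&D 23/5≈4.6, Legal 33/18≈1.83.
Take all of Design (6 $, value 29) — 14 $ left.
R&D: take in full, 5 $ for value 23 — 9 left.
9 $ left: a 9/18 share of Legal gives 33×9/18 = 16.5.
Total value = 68.5.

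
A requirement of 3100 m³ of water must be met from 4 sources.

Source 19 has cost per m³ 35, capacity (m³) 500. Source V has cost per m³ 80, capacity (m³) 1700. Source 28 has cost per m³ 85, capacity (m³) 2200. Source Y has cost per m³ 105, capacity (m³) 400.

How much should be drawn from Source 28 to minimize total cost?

900

Cheapest first:
Source 19 at 35: take all 500 m³ → 2600 still needed.
Source V at 80: take all 1700 m³ → 900 still needed.
Source 28 (85): take the remaining 900 → done.
Source Y: unused.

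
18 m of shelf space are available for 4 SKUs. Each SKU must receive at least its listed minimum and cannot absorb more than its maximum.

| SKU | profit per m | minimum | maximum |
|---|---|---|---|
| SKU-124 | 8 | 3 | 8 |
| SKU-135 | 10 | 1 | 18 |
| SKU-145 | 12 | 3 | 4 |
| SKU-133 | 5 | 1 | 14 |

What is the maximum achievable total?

177

Meeting every minimum uses 3+1+3+1 = 8 m, leaving 10.
Rank by profit per m: SKU-145 12 > SKU-135 10 > SKU-124 8 > SKU-133 5.
SKU-145 takes 1 more to reach its cap of 4 — 9 left.
SKU-135 has room for 17 more but only 9 remain, so it gets 10.
Total = 8×3 + 10×10 + 12×4 + 5×1 = 177.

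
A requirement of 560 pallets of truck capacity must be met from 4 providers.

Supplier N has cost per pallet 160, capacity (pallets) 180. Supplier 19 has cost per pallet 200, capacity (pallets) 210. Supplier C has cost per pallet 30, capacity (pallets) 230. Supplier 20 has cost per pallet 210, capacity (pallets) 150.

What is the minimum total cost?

65700

Use providers in increasing cost order.
Supplier C at 30: take all 230 pallets → 330 still needed.
Supplier N at 160: take all 180 pallets → 150 still needed.
Take 150 from Supplier 19 at 200 to finish.
Supplier 20: unused.
Cost = 230×30 + 180×160 + 150×200 = 65700.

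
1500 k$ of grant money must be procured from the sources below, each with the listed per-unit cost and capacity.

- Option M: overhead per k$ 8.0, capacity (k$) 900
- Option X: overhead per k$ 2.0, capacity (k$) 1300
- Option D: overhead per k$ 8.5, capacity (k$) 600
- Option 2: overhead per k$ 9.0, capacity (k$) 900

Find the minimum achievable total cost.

4200

Cheapest first:
Option X (2.0): use full 1300 → 200 k$ to go.
Take 200 from Option M at 8.0 to finish.
Option D, Option 2: unused.
Cost = 1300×2.0 + 200×8.0 = 4200.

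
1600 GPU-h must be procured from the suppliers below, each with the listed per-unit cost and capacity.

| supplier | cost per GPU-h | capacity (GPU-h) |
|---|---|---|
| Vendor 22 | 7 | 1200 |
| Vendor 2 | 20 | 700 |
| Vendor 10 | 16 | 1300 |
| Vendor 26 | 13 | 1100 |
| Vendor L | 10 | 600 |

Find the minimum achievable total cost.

12400

Fill from the cheapest supplier first.
Vendor 22 (7): use full 1200 — 400 GPU-h to go.
Vendor L (10): take the remaining 400 — done.
Vendor 26, Vendor 10, Vendor 2: unused.
Cost = 1200×7 + 400×10 = 12400.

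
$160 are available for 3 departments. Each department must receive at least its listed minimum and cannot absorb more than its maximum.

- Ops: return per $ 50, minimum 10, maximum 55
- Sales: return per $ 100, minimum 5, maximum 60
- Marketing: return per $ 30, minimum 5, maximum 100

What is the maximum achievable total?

Meeting every minimum uses 10+5+5 = 20 $, leaving 140.
Highest return per $ first: Sales 100 > Ops 50 > Marketing 30.
Give Sales 55 more to hit its cap of 60 → 85 left.
Give Ops 45 more to hit its cap of 55 → 40 left.
Marketing has room for 95 more but only 40 remain, so it gets 45.
Total = 50×55 + 100×60 + 30×45 = 10100.

10100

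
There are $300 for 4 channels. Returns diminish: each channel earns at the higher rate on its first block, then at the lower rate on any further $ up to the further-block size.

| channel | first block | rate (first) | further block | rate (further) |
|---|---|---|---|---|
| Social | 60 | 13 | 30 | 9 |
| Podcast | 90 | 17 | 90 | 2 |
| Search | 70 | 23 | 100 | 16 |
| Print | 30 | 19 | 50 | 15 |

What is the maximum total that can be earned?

5460

Treat each block as its own option and order by rate: Search/tier1 23 > Print/tier1 19 > Podcast/tier1 17 > Search/tier2 16 > Print/tier2 15 > Social/tier1 13 > Social/tier2 9 > Podcast/tier2 2.
Search/tier1 (23): +70 → 230 left.
Print/tier1 (19): +30 → 200 left.
Podcast tier1 at 17: fill all 90 → 110 left.
Search/tier2 (16): +100 → 10 left.
Print tier2 at 15: only 10 left, fill 10.
Total = 23×70 + 19×30 + 17×90 + 16×100 + 15×10 = 5460.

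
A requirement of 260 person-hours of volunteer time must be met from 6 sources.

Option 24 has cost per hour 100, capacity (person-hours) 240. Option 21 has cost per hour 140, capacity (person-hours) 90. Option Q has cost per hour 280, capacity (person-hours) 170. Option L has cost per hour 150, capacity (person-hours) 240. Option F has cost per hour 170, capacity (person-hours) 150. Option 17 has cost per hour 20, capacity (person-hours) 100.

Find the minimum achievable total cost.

Use sources in increasing cost order.
Option 17 at 20: take all 100 person-hours → 160 still needed.
Option 24 at 100: take 160 of its 240 → requirement met.
Option 21, Option L, Option F, Option Q: unused.
Cost = 100×20 + 160×100 = 18000.

18000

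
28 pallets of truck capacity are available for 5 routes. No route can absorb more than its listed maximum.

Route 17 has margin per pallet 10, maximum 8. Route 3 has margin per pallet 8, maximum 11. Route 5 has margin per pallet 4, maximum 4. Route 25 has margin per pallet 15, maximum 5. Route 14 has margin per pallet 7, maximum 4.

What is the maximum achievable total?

Highest margin per pallet first: Route 25 15 > Route 17 10 > Route 3 8 > Route 14 7 > Route 5 4.
Give Route 25 5 to hit its cap of 5 → 23 left.
Route 17: +8 to 8 (cap) → 15 left.
Route 3: +11 to 11 (cap) → 4 left.
Give Route 14 4 to hit its cap of 4 → 0 left.
Total = 10×8 + 8×11 + 15×5 + 7×4 = 271.

271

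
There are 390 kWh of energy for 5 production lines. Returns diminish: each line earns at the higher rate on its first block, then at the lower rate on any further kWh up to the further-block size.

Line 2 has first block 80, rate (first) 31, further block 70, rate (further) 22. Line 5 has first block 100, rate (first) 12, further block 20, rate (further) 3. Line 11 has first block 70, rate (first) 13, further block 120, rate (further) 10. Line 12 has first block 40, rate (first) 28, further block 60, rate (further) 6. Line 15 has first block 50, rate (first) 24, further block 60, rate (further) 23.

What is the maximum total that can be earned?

8870

Treat each block as its own option and order by rate: Line 2/first 31 > Line 12/first 28 > Line 15/first 24 > Line 15/second 23 > Line 2/second 22 > Line 11/first 13 > Line 5/first 12 > Line 11/second 10 > Line 12/second 6 > Line 5/second 3.
Line 2 first at 31: fill all 80 → 310 left.
Line 12/first (28): +40 → 270 left.
Line 15/first (24): +50 → 220 left.
Fill Line 15 second block (60 at 23) → 160 left.
Line 2/second (22): +70 → 90 left.
Line 11/first (13): +70 → 20 left.
20 remain; put them into Line 5 first at 12.
Total = 31×80 + 28×40 + 24×50 + 23×60 + 22×70 + 13×70 + 12×20 = 8870.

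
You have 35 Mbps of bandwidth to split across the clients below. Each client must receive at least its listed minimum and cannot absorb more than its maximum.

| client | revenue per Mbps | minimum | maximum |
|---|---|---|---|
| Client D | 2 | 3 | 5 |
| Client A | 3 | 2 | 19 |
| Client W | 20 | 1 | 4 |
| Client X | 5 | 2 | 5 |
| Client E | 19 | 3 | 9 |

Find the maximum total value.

324

Meeting every minimum uses 3+2+1+2+3 = 11 Mbps, leaving 24.
Highest revenue per Mbps first: Client W 20 > Client E 19 > Client X 5 > Client A 3 > Client D 2.
Client W takes 3 more to reach its cap of 4 — 21 left.
Client E takes 6 more to reach its cap of 9 — 15 left.
Client X takes 3 more to reach its cap of 5 — 12 left.
Client A has room for 17 more but only 12 remain, so it gets 14.
Total = 2×3 + 3×14 + 20×4 + 5×5 + 19×9 = 324.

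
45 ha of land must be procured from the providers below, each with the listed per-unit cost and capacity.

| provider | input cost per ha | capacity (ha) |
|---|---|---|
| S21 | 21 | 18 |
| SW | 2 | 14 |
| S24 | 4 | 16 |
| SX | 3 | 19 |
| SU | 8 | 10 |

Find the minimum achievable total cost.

Cheapest first:
Take 14 from SW at 2 ; need 31 more.
SX at 3: take all 19 ha ; 12 still needed.
S24 at 4: take 12 of its 16 ; requirement met.
SU, S21: unused.
Cost = 14×2 + 19×3 + 12×4 = 133.

133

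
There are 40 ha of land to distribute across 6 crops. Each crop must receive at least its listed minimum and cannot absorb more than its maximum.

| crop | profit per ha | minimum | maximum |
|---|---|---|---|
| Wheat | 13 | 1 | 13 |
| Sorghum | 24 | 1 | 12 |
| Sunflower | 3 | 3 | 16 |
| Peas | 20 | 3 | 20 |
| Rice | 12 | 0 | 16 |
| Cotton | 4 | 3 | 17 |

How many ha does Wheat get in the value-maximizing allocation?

2

Meeting every minimum uses 1+1+3+3+0+3 = 11 ha, leaving 29.
Order the crops by profit per ha: Sorghum 24 > Peas 20 > Wheat 13 > Rice 12 > Cotton 4 > Sunflower 3.
Give Sorghum 11 more to hit its cap of 12 ; 18 left.
Peas takes 17 more to reach its cap of 20 ; 1 left.
Wheat has room for 12 more but only 1 remain, so it gets 2.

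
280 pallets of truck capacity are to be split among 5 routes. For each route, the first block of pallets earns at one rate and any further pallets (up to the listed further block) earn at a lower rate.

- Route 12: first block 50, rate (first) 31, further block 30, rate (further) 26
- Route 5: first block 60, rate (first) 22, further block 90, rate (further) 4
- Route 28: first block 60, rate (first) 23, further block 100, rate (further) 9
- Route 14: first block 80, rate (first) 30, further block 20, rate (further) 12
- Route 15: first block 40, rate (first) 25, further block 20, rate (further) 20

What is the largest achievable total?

Treat each block as its own option and order by rate: Route 12/T1 31 > Route 14/T1 30 > Route 12/T2 26 > Route 15/T1 25 > Route 28/T1 23 > Route 5/T1 22 > Route 15/T2 20 > Route 14/T2 12 > Route 28/T2 9 > Route 5/T2 4.
Route 12 T1 at 31: fill all 50 — 230 left.
Route 14/T1 (30): +80 — 150 left.
Route 12 T2 at 26: fill all 30 — 120 left.
Route 15/T1 (25): +40 — 80 left.
Route 28/T1 (23): +60 — 20 left.
Route 5 T1 at 22: only 20 left, fill 20.
Total = 31×50 + 30×80 + 26×30 + 25×40 + 23×60 + 22×20 = 7550.

7550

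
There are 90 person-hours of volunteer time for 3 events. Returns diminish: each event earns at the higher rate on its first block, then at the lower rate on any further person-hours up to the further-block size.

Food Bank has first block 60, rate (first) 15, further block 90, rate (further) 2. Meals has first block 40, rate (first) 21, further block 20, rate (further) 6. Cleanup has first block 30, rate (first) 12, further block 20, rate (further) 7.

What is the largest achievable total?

1590

Rank every tier by rate: Meals/T1 21 > Food Bank/T1 15 > Cleanup/T1 12 > Cleanup/T2 7 > Meals/T2 6 > Food Bank/T2 2.
Meals/T1 (21): +40 ; 50 left.
50 remain; put them into Food Bank T1 at 15.
Total = 21×40 + 15×50 = 1590.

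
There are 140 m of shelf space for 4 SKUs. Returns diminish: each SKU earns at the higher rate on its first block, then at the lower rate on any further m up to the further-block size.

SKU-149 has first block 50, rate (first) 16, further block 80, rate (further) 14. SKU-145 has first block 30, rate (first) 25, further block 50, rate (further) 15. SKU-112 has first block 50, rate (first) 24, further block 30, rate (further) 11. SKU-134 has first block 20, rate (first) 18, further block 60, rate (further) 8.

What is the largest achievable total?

Treat each block as its own option and order by rate: SKU-145/tier1 25 > SKU-112/tier1 24 > SKU-134/tier1 18 > SKU-149/tier1 16 > SKU-145/tier2 15 > SKU-149/tier2 14 > SKU-112/tier2 11 > SKU-134/tier2 8.
SKU-145 tier1 at 25: fill all 30 ; 110 left.
SKU-112/tier1 (24): +50 ; 60 left.
SKU-134 tier1 at 18: fill all 20 ; 40 left.
40 remain; put them into SKU-149 tier1 at 16.
Total = 25×30 + 24×50 + 18×20 + 16×40 = 2950.

2950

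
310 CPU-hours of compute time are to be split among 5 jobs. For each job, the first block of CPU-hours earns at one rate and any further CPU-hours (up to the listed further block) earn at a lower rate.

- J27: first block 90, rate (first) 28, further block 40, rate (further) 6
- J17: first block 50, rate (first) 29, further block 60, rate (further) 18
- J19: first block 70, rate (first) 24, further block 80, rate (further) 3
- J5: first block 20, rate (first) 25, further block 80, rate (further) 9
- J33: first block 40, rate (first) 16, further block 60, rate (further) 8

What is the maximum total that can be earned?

7550

Treat each block as its own option and order by rate: J17/T1 29 > J27/T1 28 > J5/T1 25 > J19/T1 24 > J17/T2 18 > J33/T1 16 > J5/T2 9 > J33/T2 8 > J27/T2 6 > J19/T2 3.
J17/T1 (29): +50 ; 260 left.
J27/T1 (28): +90 ; 170 left.
J5 T1 at 25: fill all 20 ; 150 left.
J19 T1 at 24: fill all 70 ; 80 left.
Fill J17 T2 block (60 at 18) ; 20 left.
J33 T1 at 16: only 20 left, fill 20.
Total = 29×50 + 28×90 + 25×20 + 24×70 + 18×60 + 16×20 = 7550.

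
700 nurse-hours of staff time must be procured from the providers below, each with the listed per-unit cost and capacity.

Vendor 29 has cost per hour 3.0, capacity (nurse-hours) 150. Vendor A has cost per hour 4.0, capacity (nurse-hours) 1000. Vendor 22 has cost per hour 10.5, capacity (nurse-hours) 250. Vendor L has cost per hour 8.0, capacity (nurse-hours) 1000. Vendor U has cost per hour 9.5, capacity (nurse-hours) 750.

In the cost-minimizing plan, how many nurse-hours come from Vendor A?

550

Fill from the cheapest provider first.
Take 150 from Vendor 29 at 3.0 — need 550 more.
Take 550 from Vendor A at 4.0 to finish.
Vendor L, Vendor U, Vendor 22: unused.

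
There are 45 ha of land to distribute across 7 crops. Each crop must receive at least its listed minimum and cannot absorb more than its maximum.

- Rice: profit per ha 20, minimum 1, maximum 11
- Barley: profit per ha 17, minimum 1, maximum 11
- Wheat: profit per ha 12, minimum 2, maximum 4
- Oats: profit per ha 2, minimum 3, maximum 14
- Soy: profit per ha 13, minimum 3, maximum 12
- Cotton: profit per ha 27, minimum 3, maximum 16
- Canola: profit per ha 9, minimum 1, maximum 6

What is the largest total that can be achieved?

Meeting every minimum uses 1+1+2+3+3+3+1 = 14 ha, leaving 31.
Rank by profit per ha: Cotton 27 > Rice 20 > Barley 17 > Soy 13 > Wheat 12 > Canola 9 > Oats 2.
Cotton takes 13 more to reach its cap of 16 — 18 left.
Rice: +10 to 11 (cap) — 8 left.
Barley has room for 10 more but only 8 remain, so it gets 9.
Total = 20×11 + 17×9 + 12×2 + 2×3 + 13×3 + 27×16 + 9×1 = 883.

883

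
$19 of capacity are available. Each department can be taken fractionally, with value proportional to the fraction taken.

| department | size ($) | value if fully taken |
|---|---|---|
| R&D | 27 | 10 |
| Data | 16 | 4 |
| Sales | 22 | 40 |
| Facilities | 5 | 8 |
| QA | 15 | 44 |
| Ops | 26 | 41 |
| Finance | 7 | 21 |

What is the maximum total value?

56.2

Rank by value-to-size ratio: Finance 21/7≈3, QA 44/15≈2.93, Sales 40/22≈1.82, Facilities 8/5≈1.6, Ops 41/26≈1.58, R&D 10/27≈0.37, Data 4/16≈0.25.
All 7 $ of Finance fit (value 21) → 12 remain.
Fill the last 12 $ with part of QA: 12/15 of it earns 35.2.
Total value = 56.2.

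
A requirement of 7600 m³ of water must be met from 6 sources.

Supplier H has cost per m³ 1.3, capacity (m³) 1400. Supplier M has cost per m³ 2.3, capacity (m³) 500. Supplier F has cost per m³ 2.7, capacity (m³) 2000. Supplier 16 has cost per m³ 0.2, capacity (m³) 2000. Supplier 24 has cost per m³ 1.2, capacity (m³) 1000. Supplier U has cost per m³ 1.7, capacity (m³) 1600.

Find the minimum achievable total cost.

10260

Use sources in increasing cost order.
Take 2000 from Supplier 16 at 0.2 ; need 5600 more.
Take 1000 from Supplier 24 at 1.2 ; need 4600 more.
Take 1400 from Supplier H at 1.3 ; need 3200 more.
Take 1600 from Supplier U at 1.7 ; need 1600 more.
Supplier M (2.3): use full 500 ; 1100 m³ to go.
Supplier F (2.7): take the remaining 1100 ; done.
Cost = 2000×0.2 + 1000×1.2 + 1400×1.3 + 1600×1.7 + 500×2.3 + 1100×2.7 = 10260.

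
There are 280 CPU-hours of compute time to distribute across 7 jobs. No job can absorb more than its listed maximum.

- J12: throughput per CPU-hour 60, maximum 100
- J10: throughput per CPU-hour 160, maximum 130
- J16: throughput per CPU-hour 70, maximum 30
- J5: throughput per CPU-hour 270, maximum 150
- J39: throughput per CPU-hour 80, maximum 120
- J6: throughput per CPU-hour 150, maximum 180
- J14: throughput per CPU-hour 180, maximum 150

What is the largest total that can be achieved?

Rank by throughput per CPU-hour: J5 270 > J14 180 > J10 160 > J6 150 > J39 80 > J16 70 > J12 60.
Give J5 150 to hit its cap of 150 ; 130 left.
J14: +130 (room for 150) → 130. Pool exhausted.
Total = 270×150 + 180×130 = 63900.

63900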